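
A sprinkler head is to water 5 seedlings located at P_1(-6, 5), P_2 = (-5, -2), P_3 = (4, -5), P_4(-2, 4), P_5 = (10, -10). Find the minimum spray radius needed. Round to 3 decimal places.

10.966

The minimum enclosing circle of a finite set is fixed by two of the points (as a diameter) or three (as a circumcircle).
The farthest pair is P_1–P_5 with squared distance 481. The circle on this segment as diameter has centre (2, -2.5) and r² = 481/4 = 120.25.
Check P_2: distance² to centre = 49.25 ≤ 120.25, so it lies inside.
All remaining points lie in this disk, and no smaller disk contains both endpoints, so this is the minimum enclosing circle.
r = √(120.25) ≈ 10.966.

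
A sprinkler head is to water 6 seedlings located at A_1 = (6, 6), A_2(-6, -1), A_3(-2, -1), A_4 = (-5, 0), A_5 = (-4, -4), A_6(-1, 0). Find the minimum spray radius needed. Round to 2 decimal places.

7.08

A smallest enclosing disk is always determined by at most three of the input points on its boundary.
The minimum enclosing circle is determined by three boundary points: A_1, A_2, A_5.
Their circumcentre is (0.7, 1.3) with r² = 50.18.
The farthest remaining point A_4 is at distance² 34.18 ≤ 50.18.
r = √(50.18) ≈ 7.08.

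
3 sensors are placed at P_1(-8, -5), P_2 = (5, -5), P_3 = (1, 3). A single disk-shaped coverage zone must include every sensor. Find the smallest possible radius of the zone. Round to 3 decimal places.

Side lengths²: P_1P_2² = 169, P_1P_3² = 145, P_2P_3² = 80.
Since P_1P_2² = 169 < 145 + 80 = 225, the triangle is acute, so the smallest enclosing circle is the circumcircle.
Circumcentre = (-1.5, -3.25), r² = 45.3125.
r = √(45.3125) ≈ 6.731.

6.731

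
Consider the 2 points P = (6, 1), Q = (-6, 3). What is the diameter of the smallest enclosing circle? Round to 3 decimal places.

The smallest circle enclosing two points has them as diameter endpoints.
Centre = midpoint = (0, 2); r² = |PQ|²/4 = 148/4 = 37.
Diameter = 2r = 2√37 ≈ 12.166.

12.166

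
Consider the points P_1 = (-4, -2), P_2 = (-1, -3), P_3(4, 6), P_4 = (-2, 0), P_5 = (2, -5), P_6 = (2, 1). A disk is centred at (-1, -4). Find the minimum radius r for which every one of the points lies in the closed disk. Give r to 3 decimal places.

11.180

The required radius is the distance from (-1, -4) to the farthest point.
Squared distances: 13, 1, 125, 17, 10, 34.
Maximum is 125, attained at P_3.
r = √125 ≈ 11.180.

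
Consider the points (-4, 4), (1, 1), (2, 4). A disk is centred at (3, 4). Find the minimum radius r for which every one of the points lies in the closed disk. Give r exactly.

The required radius is the distance from (3, 4) to the farthest point.
Squared distances: 49, 13, 1.
Maximum is 49, attained at (-4, 4).
r = √49 = 7.

7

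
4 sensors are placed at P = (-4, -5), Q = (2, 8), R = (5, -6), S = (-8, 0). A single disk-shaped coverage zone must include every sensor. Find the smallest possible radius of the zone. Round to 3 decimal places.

8.004

The minimum enclosing circle is determined by three boundary points: Q, R, S.
Their circumcentre is (0, 0.25) with r² = 64.0625.
The farthest remaining point P is at distance² 43.5625 ≤ 64.0625.
r = √(64.0625) ≈ 8.004.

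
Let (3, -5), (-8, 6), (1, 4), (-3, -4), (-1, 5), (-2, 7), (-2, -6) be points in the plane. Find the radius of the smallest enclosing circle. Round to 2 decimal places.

The minimum enclosing circle of a finite set is fixed by two of the points (as a diameter) or three (as a circumcircle).
The farthest pair is (3, -5)–(-8, 6) with squared distance 242. The circle on this segment as diameter has centre (-2.5, 0.5) and r² = 242/4 = 60.5.
Check (1, 4): distance² to centre = 24.5 ≤ 60.5, so it lies inside.
All remaining points lie in this disk, and no smaller disk contains both endpoints, so this is the minimum enclosing circle.
r = √(60.5) ≈ 7.78.

7.78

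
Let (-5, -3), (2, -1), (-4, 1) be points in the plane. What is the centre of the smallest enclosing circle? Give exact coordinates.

(-41/26, -45/26)

Call the three points A, B, C in the order given.
Side lengths²: AB² = 53, AC² = 17, BC² = 40.
Since AB² = 53 < 40 + 17 = 57, the triangle is acute, so the smallest enclosing circle is the circumcircle.
Circumcentre = (-41/26, -45/26), r² = 4505/338.
Centre = (-41/26, -45/26).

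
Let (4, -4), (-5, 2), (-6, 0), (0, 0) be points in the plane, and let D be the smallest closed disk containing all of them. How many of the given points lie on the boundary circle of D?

3

The minimum enclosing circle is determined by three boundary points: (4, -4), (-5, 2), (-6, 0).
Their circumcentre is (-0.75, -1.375) with r² = 29.453125.
The farthest remaining point (0, 0) is at distance² 2.453125 ≤ 29.453125.
The points at distance exactly r from the centre are (4, -4), (-5, 2), (-6, 0) — 3 points.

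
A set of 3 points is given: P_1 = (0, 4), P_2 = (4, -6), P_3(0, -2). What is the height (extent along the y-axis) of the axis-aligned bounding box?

max y = 4, min y = -6, so height = 10.

10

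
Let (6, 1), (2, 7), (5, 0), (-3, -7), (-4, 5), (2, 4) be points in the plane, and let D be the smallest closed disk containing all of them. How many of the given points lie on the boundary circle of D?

2

By Welzl's lemma the MEC is supported by two points (diametrically opposite) or three points (on a circumcircle).
The farthest pair is (2, 7)–(-3, -7) with squared distance 221. The circle on this segment as diameter has centre (-0.5, 0) and r² = 221/4 = 55.25.
Check (6, 1): distance² to centre = 43.25 ≤ 55.25, so it lies inside.
All remaining points lie in this disk, and no smaller disk contains both endpoints, so this is the minimum enclosing circle.
The points at distance exactly r from the centre are (2, 7), (-3, -7) — 2 points.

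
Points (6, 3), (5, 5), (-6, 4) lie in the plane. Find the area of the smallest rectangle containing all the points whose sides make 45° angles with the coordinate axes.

In coordinates u = x + y, v = x − y the rectangle is axis-aligned; the map (x,y)→(u,v) scales areas by 2.
u-values: 9, 10, -2; range = 10 − (-2) = 12.
v-values: 3, 0, -10; range = 3 − (-10) = 13.
Area = (12 × 13) / 2 = 78.

78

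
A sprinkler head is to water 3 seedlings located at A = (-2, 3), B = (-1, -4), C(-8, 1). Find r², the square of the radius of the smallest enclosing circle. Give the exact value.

Side lengths²: AB² = 50, AC² = 40, BC² = 74.
Since BC² = 74 < 50 + 40 = 90, the triangle is acute, so the smallest enclosing circle is the circumcircle.
Circumcentre = (-89/22, -19/22), r² = 4625/242.

4625/242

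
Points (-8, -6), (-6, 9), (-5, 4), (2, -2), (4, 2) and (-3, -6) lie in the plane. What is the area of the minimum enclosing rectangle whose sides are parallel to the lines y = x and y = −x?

190

In coordinates u = x + y, v = x − y the rectangle is axis-aligned; the map (x,y)→(u,v) scales areas by 2.
u-values: -14, 3, -1, 0, 6, -9; range = 6 − (-14) = 20.
v-values: -2, -15, -9, 4, 2, 3; range = 4 − (-15) = 19.
Area = (20 × 19) / 2 = 190.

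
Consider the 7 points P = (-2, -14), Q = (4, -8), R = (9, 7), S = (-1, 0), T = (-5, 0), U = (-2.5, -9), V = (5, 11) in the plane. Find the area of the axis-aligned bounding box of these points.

350

x ranges over [-5, 9], width 14.
y ranges over [-14, 11], height 25.
Area = 14 × 25 = 350.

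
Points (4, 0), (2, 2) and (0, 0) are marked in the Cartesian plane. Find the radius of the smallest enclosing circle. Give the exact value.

Call the three points A, B, C in the order given.
Side lengths²: AB² = 8, AC² = 16, BC² = 8.
Since AC² = 16 ≥ 8 + 8 = 16, the angle opposite AC is not acute, so the smallest enclosing circle has AC as diameter.
Centre = midpoint of AC = (2, 0), r² = 16/4 = 4.
r = √4 = 2.

2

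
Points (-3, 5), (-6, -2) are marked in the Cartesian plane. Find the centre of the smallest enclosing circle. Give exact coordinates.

The smallest circle enclosing two points has them as diameter endpoints.
Centre = midpoint = (-4.5, 1.5); r² = |(-3, 5)−(-6, -2)|²/4 = 58/4 = 14.5.
Centre = (-4.5, 1.5).

(-4.5, 1.5)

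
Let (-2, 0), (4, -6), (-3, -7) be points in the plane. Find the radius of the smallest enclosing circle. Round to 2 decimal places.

4.42

Call the three points A, B, C in the order given.
Side lengths²: AB² = 72, AC² = 50, BC² = 50.
Since AB² = 72 < 50 + 50 = 100, the triangle is acute, so the smallest enclosing circle is the circumcircle.
Circumcentre = (0.125, -3.875), r² = 19.53125.
r = √(19.53125) ≈ 4.42.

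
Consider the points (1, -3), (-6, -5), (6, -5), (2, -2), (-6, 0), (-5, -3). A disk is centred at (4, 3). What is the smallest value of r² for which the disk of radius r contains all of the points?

164

The required radius is the distance from (4, 3) to the farthest point.
Squared distances: 45, 164, 68, 29, 109, 117.
Maximum is 164, attained at (-6, -5).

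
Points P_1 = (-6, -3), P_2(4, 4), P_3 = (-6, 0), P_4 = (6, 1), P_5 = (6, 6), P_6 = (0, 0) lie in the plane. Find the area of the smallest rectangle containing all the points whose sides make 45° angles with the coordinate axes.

115.5

In coordinates u = x + y, v = x − y the rectangle is axis-aligned; the map (x,y)→(u,v) scales areas by 2.
u-values: -9, 8, -6, 7, 12, 0; range = 12 − (-9) = 21.
v-values: -3, 0, -6, 5, 0, 0; range = 5 − (-6) = 11.
Area = (21 × 11) / 2 = 115.5.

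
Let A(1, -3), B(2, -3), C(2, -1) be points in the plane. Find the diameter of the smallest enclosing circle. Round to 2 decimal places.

2.24

Side lengths²: AB² = 1, AC² = 5, BC² = 4.
Since AC² = 5 ≥ 4 + 1 = 5, the angle opposite AC is not acute, so the smallest enclosing circle has AC as diameter.
Centre = midpoint of AC = (1.5, -2), r² = 5/4 = 1.25.
Diameter = 2r = 2√(1.25) ≈ 2.24.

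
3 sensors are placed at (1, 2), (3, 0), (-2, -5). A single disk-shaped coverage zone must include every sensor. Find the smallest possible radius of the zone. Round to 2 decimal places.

Call the three points A, B, C in the order given.
Side lengths²: AB² = 8, AC² = 58, BC² = 50.
Since AC² = 58 ≥ 50 + 8 = 58, the angle opposite AC is not acute, so the smallest enclosing circle has AC as diameter.
Centre = midpoint of AC = (-0.5, -1.5), r² = 58/4 = 14.5.
r = √(14.5) ≈ 3.81.

3.81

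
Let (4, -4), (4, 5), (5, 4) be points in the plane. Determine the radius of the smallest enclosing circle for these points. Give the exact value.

Call the three points A, B, C in the order given.
Side lengths²: AB² = 81, AC² = 65, BC² = 2.
Since AB² = 81 ≥ 65 + 2 = 67, the angle opposite AB is not acute, so the smallest enclosing circle has AB as diameter.
Centre = midpoint of AB = (4, 0.5), r² = 81/4 = 20.25.
r = √(20.25) = 4.5.

4.5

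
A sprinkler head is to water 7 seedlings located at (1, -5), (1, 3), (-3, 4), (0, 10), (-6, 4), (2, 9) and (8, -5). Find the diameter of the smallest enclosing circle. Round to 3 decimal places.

A smallest enclosing disk is always determined by at most three of the input points on its boundary.
The minimum enclosing circle is determined by three boundary points: (0, 10), (-6, 4), (8, -5).
Their circumcentre is (109/46, 75/46) with r² = 80053/1058.
The farthest remaining point (2, 9) is at distance² 57605/1058 ≤ 80053/1058.
Diameter = 2r = 2√(80053/1058) ≈ 17.397.

17.397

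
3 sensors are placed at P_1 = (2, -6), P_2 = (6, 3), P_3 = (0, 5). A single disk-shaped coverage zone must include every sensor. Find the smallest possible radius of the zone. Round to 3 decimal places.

5.616

Side lengths²: P_1P_2² = 97, P_1P_3² = 125, P_2P_3² = 40.
Since P_1P_3² = 125 < 97 + 40 = 137, the triangle is acute, so the smallest enclosing circle is the circumcircle.
Circumcentre = (95/62, -25/62), r² = 60625/1922.
r = √(60625/1922) ≈ 5.616.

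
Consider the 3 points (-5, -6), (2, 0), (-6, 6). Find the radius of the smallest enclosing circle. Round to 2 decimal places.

Call the three points A, B, C in the order given.
Side lengths²: AB² = 85, AC² = 145, BC² = 100.
Since AC² = 145 < 100 + 85 = 185, the triangle is acute, so the smallest enclosing circle is the circumcircle.
Circumcentre = (-25/6, 1/9), r² = 12325/324.
r = √(12325/324) ≈ 6.17.

6.17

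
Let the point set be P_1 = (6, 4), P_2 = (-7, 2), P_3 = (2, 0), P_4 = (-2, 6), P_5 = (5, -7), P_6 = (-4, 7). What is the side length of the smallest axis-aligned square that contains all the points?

14

The bounding box has width 13 and height 14.
An axis-aligned square enclosing the set must have side ≥ max(width, height).
So the minimum side is max(13, 14) = 14.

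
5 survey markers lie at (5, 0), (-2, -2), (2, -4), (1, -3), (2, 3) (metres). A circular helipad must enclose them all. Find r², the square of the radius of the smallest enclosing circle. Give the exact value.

The minimum enclosing circle is determined by three boundary points: (5, 0), (-2, -2), (2, 3).
Their circumcentre is (25/18, -11/18) with r² = 2173/162.
The farthest remaining point (2, -4) is at distance² 1921/162 ≤ 2173/162.

2173/162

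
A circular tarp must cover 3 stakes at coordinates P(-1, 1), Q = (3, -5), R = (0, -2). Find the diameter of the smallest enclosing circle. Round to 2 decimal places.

Side lengths²: PQ² = 52, PR² = 10, QR² = 18.
Since PQ² = 52 ≥ 18 + 10 = 28, the angle opposite PQ is not acute, so the smallest enclosing circle has PQ as diameter.
Centre = midpoint of PQ = (1, -2), r² = 52/4 = 13.
Diameter = 2r = 2√13 ≈ 7.21.

7.21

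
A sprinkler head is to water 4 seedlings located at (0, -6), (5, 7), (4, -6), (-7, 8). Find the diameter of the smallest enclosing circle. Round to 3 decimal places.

By Welzl's lemma the MEC is supported by two points (diametrically opposite) or three points (on a circumcircle).
The farthest pair is (4, -6)–(-7, 8) with squared distance 317. The circle on this segment as diameter has centre (-1.5, 1) and r² = 317/4 = 79.25.
Check (0, -6): distance² to centre = 51.25 ≤ 79.25, so it lies inside.
All remaining points lie in this disk, and no smaller disk contains both endpoints, so this is the minimum enclosing circle.
Diameter = 2r = 2√(79.25) ≈ 17.804.

17.804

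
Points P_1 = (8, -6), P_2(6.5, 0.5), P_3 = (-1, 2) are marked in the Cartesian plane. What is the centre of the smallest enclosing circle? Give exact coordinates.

Side lengths²: P_1P_2² = 44.5, P_1P_3² = 145, P_2P_3² = 58.5.
Since P_1P_3² = 145 ≥ 58.5 + 44.5 = 103, the angle opposite P_1P_3 is not acute, so the smallest enclosing circle has P_1P_3 as diameter.
Centre = midpoint of P_1P_3 = (3.5, -2), r² = 145/4 = 36.25.
Centre = (3.5, -2).

(3.5, -2)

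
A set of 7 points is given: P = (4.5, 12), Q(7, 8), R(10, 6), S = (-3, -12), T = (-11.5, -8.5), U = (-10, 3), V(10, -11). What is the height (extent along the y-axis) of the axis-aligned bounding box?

24

max y = 12, min y = -12, so height = 24.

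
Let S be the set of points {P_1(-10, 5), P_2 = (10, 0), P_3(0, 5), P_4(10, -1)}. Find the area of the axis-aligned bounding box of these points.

120

x ranges over [-10, 10], width 20.
y ranges over [-1, 5], height 6.
Area = 20 × 6 = 120.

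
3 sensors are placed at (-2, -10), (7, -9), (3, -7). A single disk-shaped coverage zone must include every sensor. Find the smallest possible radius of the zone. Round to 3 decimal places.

4.528

Call the three points A, B, C in the order given.
Side lengths²: AB² = 82, AC² = 34, BC² = 20.
Since AB² = 82 ≥ 34 + 20 = 54, the angle opposite AB is not acute, so the smallest enclosing circle has AB as diameter.
Centre = midpoint of AB = (2.5, -9.5), r² = 82/4 = 20.5.
r = √(20.5) ≈ 4.528.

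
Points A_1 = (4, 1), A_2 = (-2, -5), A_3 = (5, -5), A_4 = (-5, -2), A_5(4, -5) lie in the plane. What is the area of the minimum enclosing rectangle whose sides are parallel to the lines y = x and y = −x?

78

In coordinates u = x + y, v = x − y the rectangle is axis-aligned; the map (x,y)→(u,v) scales areas by 2.
u-values: 5, -7, 0, -7, -1; range = 5 − (-7) = 12.
v-values: 3, 3, 10, -3, 9; range = 10 − (-3) = 13.
Area = (12 × 13) / 2 = 78.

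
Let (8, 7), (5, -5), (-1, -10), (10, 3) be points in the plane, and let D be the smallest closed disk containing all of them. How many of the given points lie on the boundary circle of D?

2

A smallest enclosing disk is always determined by at most three of the input points on its boundary.
The farthest pair is (8, 7)–(-1, -10) with squared distance 370. The circle on this segment as diameter has centre (3.5, -1.5) and r² = 370/4 = 92.5.
Check (5, -5): distance² to centre = 14.5 ≤ 92.5, so it lies inside.
All remaining points lie in this disk, and no smaller disk contains both endpoints, so this is the minimum enclosing circle.
The points at distance exactly r from the centre are (8, 7), (-1, -10) — 2 points.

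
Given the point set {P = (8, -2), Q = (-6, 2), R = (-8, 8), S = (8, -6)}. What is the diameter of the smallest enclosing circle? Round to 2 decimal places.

21.26

A smallest enclosing disk is always determined by at most three of the input points on its boundary.
The farthest pair is R–S with squared distance 452. The circle on this segment as diameter has centre (0, 1) and r² = 452/4 = 113.
Check P: distance² to centre = 73 ≤ 113, so it lies inside.
All remaining points lie in this disk, and no smaller disk contains both endpoints, so this is the minimum enclosing circle.
Diameter = 2r = 2√113 ≈ 21.26.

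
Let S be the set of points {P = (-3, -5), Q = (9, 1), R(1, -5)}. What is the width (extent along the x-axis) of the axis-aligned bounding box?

12

max x = 9, min x = -3, so width = 12.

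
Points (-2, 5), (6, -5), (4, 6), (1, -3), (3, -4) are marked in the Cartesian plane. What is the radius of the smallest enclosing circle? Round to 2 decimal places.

6.40

The farthest pair is (-2, 5)–(6, -5) with squared distance 164. The circle on this segment as diameter has centre (2, 0) and r² = 164/4 = 41.
Check (4, 6): distance² to centre = 40 ≤ 41, so it lies inside.
All remaining points lie in this disk, and no smaller disk contains both endpoints, so this is the minimum enclosing circle.
r = √41 ≈ 6.40.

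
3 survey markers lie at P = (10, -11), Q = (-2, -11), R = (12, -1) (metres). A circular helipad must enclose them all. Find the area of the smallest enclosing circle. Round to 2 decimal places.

Side lengths²: PQ² = 144, PR² = 104, QR² = 296.
Since QR² = 296 ≥ 144 + 104 = 248, the angle opposite QR is not acute, so the smallest enclosing circle has QR as diameter.
Centre = midpoint of QR = (5, -6), r² = 296/4 = 74.
Area = π·r² = π·74 ≈ 232.48.

232.48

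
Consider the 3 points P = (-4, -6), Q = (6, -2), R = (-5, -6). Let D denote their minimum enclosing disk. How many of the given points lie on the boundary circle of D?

Side lengths²: PQ² = 116, PR² = 1, QR² = 137.
Since QR² = 137 ≥ 116 + 1 = 117, the angle opposite QR is not acute, so the smallest enclosing circle has QR as diameter.
Centre = midpoint of QR = (0.5, -4), r² = 137/4 = 34.25.
The points at distance exactly r from the centre are Q, R — 2 points.

2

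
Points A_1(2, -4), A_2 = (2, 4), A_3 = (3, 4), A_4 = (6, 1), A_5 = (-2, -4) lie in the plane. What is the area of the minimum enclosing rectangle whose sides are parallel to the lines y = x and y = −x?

52

In coordinates u = x + y, v = x − y the rectangle is axis-aligned; the map (x,y)→(u,v) scales areas by 2.
u-values: -2, 6, 7, 7, -6; range = 7 − (-6) = 13.
v-values: 6, -2, -1, 5, 2; range = 6 − (-2) = 8.
Area = (13 × 8) / 2 = 52.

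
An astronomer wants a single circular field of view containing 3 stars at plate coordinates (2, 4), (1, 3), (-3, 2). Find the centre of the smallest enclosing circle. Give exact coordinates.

(-0.5, 3)

Call the three points A, B, C in the order given.
Side lengths²: AB² = 2, AC² = 29, BC² = 17.
Since AC² = 29 ≥ 17 + 2 = 19, the angle opposite AC is not acute, so the smallest enclosing circle has AC as diameter.
Centre = midpoint of AC = (-0.5, 3), r² = 29/4 = 7.25.
Centre = (-0.5, 3).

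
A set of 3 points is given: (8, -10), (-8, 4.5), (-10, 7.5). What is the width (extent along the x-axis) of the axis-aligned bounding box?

max x = 8, min x = -10, so width = 18.

18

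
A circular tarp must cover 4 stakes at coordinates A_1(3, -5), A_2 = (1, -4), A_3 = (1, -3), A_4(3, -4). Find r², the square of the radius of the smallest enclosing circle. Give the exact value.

The farthest pair is A_1–A_3 with squared distance 8. The circle on this segment as diameter has centre (2, -4) and r² = 8/4 = 2.
Check A_2: distance² to centre = 1 ≤ 2, so it lies inside.
All remaining points lie in this disk, and no smaller disk contains both endpoints, so this is the minimum enclosing circle.

2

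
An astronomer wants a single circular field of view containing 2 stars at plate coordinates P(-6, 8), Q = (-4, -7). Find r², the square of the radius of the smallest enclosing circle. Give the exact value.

The smallest circle enclosing two points has them as diameter endpoints.
Centre = midpoint = (-5, 0.5); r² = |PQ|²/4 = 229/4 = 57.25.

57.25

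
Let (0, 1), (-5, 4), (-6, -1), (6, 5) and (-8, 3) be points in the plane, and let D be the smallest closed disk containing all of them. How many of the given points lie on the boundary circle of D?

A smallest enclosing disk is always determined by at most three of the input points on its boundary.
The farthest pair is (6, 5)–(-8, 3) with squared distance 200. The circle on this segment as diameter has centre (-1, 4) and r² = 200/4 = 50.
Check (0, 1): distance² to centre = 10 ≤ 50, so it lies inside.
All remaining points lie in this disk, and no smaller disk contains both endpoints, so this is the minimum enclosing circle.
The points at distance exactly r from the centre are (-6, -1), (6, 5), (-8, 3) — 3 points.

3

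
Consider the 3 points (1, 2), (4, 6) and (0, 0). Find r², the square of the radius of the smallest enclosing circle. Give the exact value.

Call the three points A, B, C in the order given.
Side lengths²: AB² = 25, AC² = 5, BC² = 52.
Since BC² = 52 ≥ 25 + 5 = 30, the angle opposite BC is not acute, so the smallest enclosing circle has BC as diameter.
Centre = midpoint of BC = (2, 3), r² = 52/4 = 13.

13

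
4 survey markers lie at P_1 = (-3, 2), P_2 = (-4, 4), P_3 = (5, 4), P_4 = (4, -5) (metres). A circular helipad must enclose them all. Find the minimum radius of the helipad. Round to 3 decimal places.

6.058

A smallest enclosing disk is always determined by at most three of the input points on its boundary.
The minimum enclosing circle is determined by three boundary points: P_2, P_3, P_4.
Their circumcentre is (0.5, -1/18) with r² = 5945/162.
The farthest remaining point P_1 is at distance² 2669/162 ≤ 5945/162.
r = √(5945/162) ≈ 6.058.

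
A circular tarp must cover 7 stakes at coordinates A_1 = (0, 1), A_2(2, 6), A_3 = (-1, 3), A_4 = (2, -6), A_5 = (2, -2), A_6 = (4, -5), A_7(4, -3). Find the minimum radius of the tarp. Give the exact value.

By Welzl's lemma the MEC is supported by two points (diametrically opposite) or three points (on a circumcircle).
The farthest pair is A_2–A_4 with squared distance 144. The circle on this segment as diameter has centre (2, 0) and r² = 144/4 = 36.
Check A_1: distance² to centre = 5 ≤ 36, so it lies inside.
All remaining points lie in this disk, and no smaller disk contains both endpoints, so this is the minimum enclosing circle.
r = √36 = 6.

6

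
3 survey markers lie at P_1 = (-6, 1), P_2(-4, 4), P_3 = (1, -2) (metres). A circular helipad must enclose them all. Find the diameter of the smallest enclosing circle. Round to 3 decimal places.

Side lengths²: P_1P_2² = 13, P_1P_3² = 58, P_2P_3² = 61.
Since P_2P_3² = 61 < 58 + 13 = 71, the triangle is acute, so the smallest enclosing circle is the circumcircle.
Circumcentre = (-37/18, 29/54), r² = 22997/1458.
Diameter = 2r = 2√(22997/1458) ≈ 7.943.

7.943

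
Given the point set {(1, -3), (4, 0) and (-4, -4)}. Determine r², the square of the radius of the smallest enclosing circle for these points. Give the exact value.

20

Call the three points A, B, C in the order given.
Side lengths²: AB² = 18, AC² = 26, BC² = 80.
Since BC² = 80 ≥ 26 + 18 = 44, the angle opposite BC is not acute, so the smallest enclosing circle has BC as diameter.
Centre = midpoint of BC = (0, -2), r² = 80/4 = 20.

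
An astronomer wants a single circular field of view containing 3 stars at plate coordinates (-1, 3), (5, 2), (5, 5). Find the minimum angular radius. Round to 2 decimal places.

3.21

Call the three points A, B, C in the order given.
Side lengths²: AB² = 37, AC² = 40, BC² = 9.
Since AC² = 40 < 37 + 9 = 46, the triangle is acute, so the smallest enclosing circle is the circumcircle.
Circumcentre = (13/6, 3.5), r² = 185/18.
r = √(185/18) ≈ 3.21.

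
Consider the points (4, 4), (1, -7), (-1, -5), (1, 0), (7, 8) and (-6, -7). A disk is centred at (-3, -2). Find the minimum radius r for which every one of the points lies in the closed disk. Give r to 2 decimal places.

14.14

The required radius is the distance from (-3, -2) to the farthest point.
Squared distances: 85, 41, 13, 20, 200, 34.
Maximum is 200, attained at (7, 8).
r = √200 ≈ 14.14.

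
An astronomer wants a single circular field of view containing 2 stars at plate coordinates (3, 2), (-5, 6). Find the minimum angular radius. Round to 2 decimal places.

The smallest circle enclosing two points has them as diameter endpoints.
Centre = midpoint = (-1, 4); r² = |(3, 2)−(-5, 6)|²/4 = 80/4 = 20.
r = √20 ≈ 4.47.

4.47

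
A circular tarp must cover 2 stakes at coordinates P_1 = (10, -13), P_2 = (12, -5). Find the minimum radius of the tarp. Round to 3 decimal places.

4.123

The smallest circle enclosing two points has them as diameter endpoints.
Centre = midpoint = (11, -9); r² = |P_1P_2|²/4 = 68/4 = 17.
r = √17 ≈ 4.123.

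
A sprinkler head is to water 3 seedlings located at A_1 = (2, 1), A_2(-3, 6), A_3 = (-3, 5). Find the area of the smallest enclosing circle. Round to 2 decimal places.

39.27

Side lengths²: A_1A_2² = 50, A_1A_3² = 41, A_2A_3² = 1.
Since A_1A_2² = 50 ≥ 41 + 1 = 42, the angle opposite A_1A_2 is not acute, so the smallest enclosing circle has A_1A_2 as diameter.
Centre = midpoint of A_1A_2 = (-0.5, 3.5), r² = 50/4 = 12.5.
Area = π·r² = π·12.5 ≈ 39.27.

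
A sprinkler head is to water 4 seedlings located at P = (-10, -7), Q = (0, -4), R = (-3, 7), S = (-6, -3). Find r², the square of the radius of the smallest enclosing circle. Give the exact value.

61.25

The minimum enclosing circle of a finite set is fixed by two of the points (as a diameter) or three (as a circumcircle).
The farthest pair is P–R with squared distance 245. The circle on this segment as diameter has centre (-6.5, 0) and r² = 245/4 = 61.25.
Check Q: distance² to centre = 58.25 ≤ 61.25, so it lies inside.
All remaining points lie in this disk, and no smaller disk contains both endpoints, so this is the minimum enclosing circle.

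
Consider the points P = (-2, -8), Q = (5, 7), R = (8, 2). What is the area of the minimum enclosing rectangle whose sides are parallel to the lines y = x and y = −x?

88

In coordinates u = x + y, v = x − y the rectangle is axis-aligned; the map (x,y)→(u,v) scales areas by 2.
u-values: -10, 12, 10; range = 12 − (-10) = 22.
v-values: 6, -2, 6; range = 6 − (-2) = 8.
Area = (22 × 8) / 2 = 88.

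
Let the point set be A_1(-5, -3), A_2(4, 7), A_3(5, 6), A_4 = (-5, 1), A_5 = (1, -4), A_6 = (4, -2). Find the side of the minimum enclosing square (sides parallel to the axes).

11

The bounding box has width 10 and height 11.
An axis-aligned square enclosing the set must have side ≥ max(width, height).
So the minimum side is max(10, 11) = 11.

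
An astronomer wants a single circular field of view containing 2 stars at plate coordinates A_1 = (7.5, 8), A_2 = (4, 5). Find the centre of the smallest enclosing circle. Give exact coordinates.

(5.75, 6.5)

The smallest circle enclosing two points has them as diameter endpoints.
Centre = midpoint = (5.75, 6.5); r² = |A_1A_2|²/4 = 21.25/4 = 5.3125.
Centre = (5.75, 6.5).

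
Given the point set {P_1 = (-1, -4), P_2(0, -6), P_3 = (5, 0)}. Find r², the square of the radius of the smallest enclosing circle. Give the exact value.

Side lengths²: P_1P_2² = 5, P_1P_3² = 52, P_2P_3² = 61.
Since P_2P_3² = 61 ≥ 52 + 5 = 57, the angle opposite P_2P_3 is not acute, so the smallest enclosing circle has P_2P_3 as diameter.
Centre = midpoint of P_2P_3 = (2.5, -3), r² = 61/4 = 15.25.

15.25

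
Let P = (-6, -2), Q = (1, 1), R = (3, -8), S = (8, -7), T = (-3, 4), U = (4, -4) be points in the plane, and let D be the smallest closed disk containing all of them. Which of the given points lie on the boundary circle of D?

P, S, T

By Welzl's lemma the MEC is supported by two points (diametrically opposite) or three points (on a circumcircle).
The minimum enclosing circle is determined by three boundary points: P, S, T.
Their circumcentre is (11/6, -13/6) with r² = 1105/18.
The farthest remaining point R is at distance² 637/18 ≤ 1105/18.
The points at distance exactly r from the centre are P, S, T — 3 points.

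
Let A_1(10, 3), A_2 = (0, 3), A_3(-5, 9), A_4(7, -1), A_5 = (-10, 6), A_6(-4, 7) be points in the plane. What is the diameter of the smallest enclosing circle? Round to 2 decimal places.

20.22

The farthest pair is A_1–A_5 with squared distance 409. The circle on this segment as diameter has centre (0, 4.5) and r² = 409/4 = 102.25.
Check A_2: distance² to centre = 2.25 ≤ 102.25, so it lies inside.
All remaining points lie in this disk, and no smaller disk contains both endpoints, so this is the minimum enclosing circle.
Diameter = 2r = 2√(102.25) ≈ 20.22.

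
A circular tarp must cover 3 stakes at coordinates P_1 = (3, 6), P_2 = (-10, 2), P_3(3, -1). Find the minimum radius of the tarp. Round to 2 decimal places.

Side lengths²: P_1P_2² = 185, P_1P_3² = 49, P_2P_3² = 178.
Since P_1P_2² = 185 < 178 + 49 = 227, the triangle is acute, so the smallest enclosing circle is the circumcircle.
Circumcentre = (-79/26, 2.5), r² = 16465/338.
r = √(16465/338) ≈ 6.98.

6.98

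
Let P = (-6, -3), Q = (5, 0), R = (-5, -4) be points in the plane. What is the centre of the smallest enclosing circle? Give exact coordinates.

(-0.5, -1.5)

Side lengths²: PQ² = 130, PR² = 2, QR² = 116.
Since PQ² = 130 ≥ 116 + 2 = 118, the angle opposite PQ is not acute, so the smallest enclosing circle has PQ as diameter.
Centre = midpoint of PQ = (-0.5, -1.5), r² = 130/4 = 32.5.
Centre = (-0.5, -1.5).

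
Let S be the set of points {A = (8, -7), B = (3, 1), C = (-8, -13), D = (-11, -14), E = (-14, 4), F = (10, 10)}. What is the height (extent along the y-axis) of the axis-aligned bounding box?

24

max y = 10, min y = -14, so height = 24.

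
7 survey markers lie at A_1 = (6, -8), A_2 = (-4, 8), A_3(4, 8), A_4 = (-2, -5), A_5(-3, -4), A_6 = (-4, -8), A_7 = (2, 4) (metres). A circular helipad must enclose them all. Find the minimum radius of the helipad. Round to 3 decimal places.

A smallest enclosing disk is always determined by at most three of the input points on its boundary.
The farthest pair is A_1–A_2 with squared distance 356. The circle on this segment as diameter has centre (1, 0) and r² = 356/4 = 89.
Check A_3: distance² to centre = 73 ≤ 89, so it lies inside.
All remaining points lie in this disk, and no smaller disk contains both endpoints, so this is the minimum enclosing circle.
r = √89 ≈ 9.434.

9.434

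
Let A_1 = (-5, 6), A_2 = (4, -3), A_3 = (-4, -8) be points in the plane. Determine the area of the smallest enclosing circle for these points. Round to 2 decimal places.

162.96

Side lengths²: A_1A_2² = 162, A_1A_3² = 197, A_2A_3² = 89.
Since A_1A_3² = 197 < 162 + 89 = 251, the triangle is acute, so the smallest enclosing circle is the circumcircle.
Circumcentre = (-75/26, -23/26), r² = 17533/338.
Area = π·r² = π·17533/338 ≈ 162.96.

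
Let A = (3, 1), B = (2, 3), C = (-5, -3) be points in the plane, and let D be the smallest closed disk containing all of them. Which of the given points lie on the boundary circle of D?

Side lengths²: AB² = 5, AC² = 80, BC² = 85.
Since BC² = 85 ≥ 80 + 5 = 85, the angle opposite BC is not acute, so the smallest enclosing circle has BC as diameter.
Centre = midpoint of BC = (-1.5, 0), r² = 85/4 = 21.25.
The points at distance exactly r from the centre are A, B, C — 3 points.

A, B, C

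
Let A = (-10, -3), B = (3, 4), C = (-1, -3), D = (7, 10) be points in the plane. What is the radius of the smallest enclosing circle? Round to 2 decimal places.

By Welzl's lemma the MEC is supported by two points (diametrically opposite) or three points (on a circumcircle).
The farthest pair is A–D with squared distance 458. The circle on this segment as diameter has centre (-1.5, 3.5) and r² = 458/4 = 114.5.
Check B: distance² to centre = 20.5 ≤ 114.5, so it lies inside.
All remaining points lie in this disk, and no smaller disk contains both endpoints, so this is the minimum enclosing circle.
r = √(114.5) ≈ 10.70.

10.70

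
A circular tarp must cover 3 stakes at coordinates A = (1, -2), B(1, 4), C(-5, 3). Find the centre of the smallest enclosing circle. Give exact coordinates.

(-19/12, 1)

Side lengths²: AB² = 36, AC² = 61, BC² = 37.
Since AC² = 61 < 37 + 36 = 73, the triangle is acute, so the smallest enclosing circle is the circumcircle.
Circumcentre = (-19/12, 1), r² = 2257/144.
Centre = (-19/12, 1).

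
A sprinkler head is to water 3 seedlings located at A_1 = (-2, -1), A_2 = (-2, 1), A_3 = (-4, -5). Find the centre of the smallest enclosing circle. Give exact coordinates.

Side lengths²: A_1A_2² = 4, A_1A_3² = 20, A_2A_3² = 40.
Since A_2A_3² = 40 ≥ 20 + 4 = 24, the angle opposite A_2A_3 is not acute, so the smallest enclosing circle has A_2A_3 as diameter.
Centre = midpoint of A_2A_3 = (-3, -2), r² = 40/4 = 10.
Centre = (-3, -2).

(-3, -2)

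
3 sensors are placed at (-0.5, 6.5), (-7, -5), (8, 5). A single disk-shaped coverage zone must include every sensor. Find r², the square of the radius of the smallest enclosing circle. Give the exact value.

81.25

Call the three points A, B, C in the order given.
Side lengths²: AB² = 174.5, AC² = 74.5, BC² = 325.
Since BC² = 325 ≥ 174.5 + 74.5 = 249, the angle opposite BC is not acute, so the smallest enclosing circle has BC as diameter.
Centre = midpoint of BC = (0.5, 0), r² = 325/4 = 81.25.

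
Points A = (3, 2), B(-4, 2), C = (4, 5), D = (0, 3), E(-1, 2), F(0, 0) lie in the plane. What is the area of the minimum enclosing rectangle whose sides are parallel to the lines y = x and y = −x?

In coordinates u = x + y, v = x − y the rectangle is axis-aligned; the map (x,y)→(u,v) scales areas by 2.
u-values: 5, -2, 9, 3, 1, 0; range = 9 − (-2) = 11.
v-values: 1, -6, -1, -3, -3, 0; range = 1 − (-6) = 7.
Area = (11 × 7) / 2 = 38.5.

38.5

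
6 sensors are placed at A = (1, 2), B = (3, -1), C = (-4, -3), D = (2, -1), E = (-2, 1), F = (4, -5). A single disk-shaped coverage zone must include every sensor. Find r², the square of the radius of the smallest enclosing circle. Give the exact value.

The minimum enclosing circle of a finite set is fixed by two of the points (as a diameter) or three (as a circumcircle).
The minimum enclosing circle is determined by three boundary points: A, C, F.
Their circumcentre is (0.4, -2.4) with r² = 19.72.
The farthest remaining point E is at distance² 17.32 ≤ 19.72.

19.72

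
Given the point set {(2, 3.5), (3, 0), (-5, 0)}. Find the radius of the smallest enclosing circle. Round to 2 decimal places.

4.07

Call the three points A, B, C in the order given.
Side lengths²: AB² = 13.25, AC² = 61.25, BC² = 64.
Since BC² = 64 < 61.25 + 13.25 = 74.5, the triangle is acute, so the smallest enclosing circle is the circumcircle.
Circumcentre = (-1, 0.75), r² = 16.5625.
r = √(16.5625) ≈ 4.07.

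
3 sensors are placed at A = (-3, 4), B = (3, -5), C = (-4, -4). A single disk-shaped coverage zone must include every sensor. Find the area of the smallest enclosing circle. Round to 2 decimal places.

Side lengths²: AB² = 117, AC² = 65, BC² = 50.
Since AB² = 117 ≥ 65 + 50 = 115, the angle opposite AB is not acute, so the smallest enclosing circle has AB as diameter.
Centre = midpoint of AB = (0, -0.5), r² = 117/4 = 29.25.
Area = π·r² = π·29.25 ≈ 91.89.

91.89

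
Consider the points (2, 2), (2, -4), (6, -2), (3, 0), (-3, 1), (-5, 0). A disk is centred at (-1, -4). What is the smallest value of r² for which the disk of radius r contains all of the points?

53

The required radius is the distance from (-1, -4) to the farthest point.
Squared distances: 45, 9, 53, 32, 29, 32.
Maximum is 53, attained at (6, -2).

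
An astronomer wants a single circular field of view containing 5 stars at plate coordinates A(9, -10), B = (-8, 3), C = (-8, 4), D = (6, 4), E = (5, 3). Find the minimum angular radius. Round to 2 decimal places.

11.01

The minimum enclosing circle of a finite set is fixed by two of the points (as a diameter) or three (as a circumcircle).
The farthest pair is A–C with squared distance 485. The circle on this segment as diameter has centre (0.5, -3) and r² = 485/4 = 121.25.
Check B: distance² to centre = 108.25 ≤ 121.25, so it lies inside.
All remaining points lie in this disk, and no smaller disk contains both endpoints, so this is the minimum enclosing circle.
r = √(121.25) ≈ 11.01.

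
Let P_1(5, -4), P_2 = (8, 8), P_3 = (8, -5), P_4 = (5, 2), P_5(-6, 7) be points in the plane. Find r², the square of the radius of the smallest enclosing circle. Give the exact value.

A smallest enclosing disk is always determined by at most three of the input points on its boundary.
The minimum enclosing circle is determined by three boundary points: P_2, P_3, P_5.
Their circumcentre is (10/7, 1.5) with r² = 16745/196.
The farthest remaining point P_1 is at distance² 8429/196 ≤ 16745/196.

16745/196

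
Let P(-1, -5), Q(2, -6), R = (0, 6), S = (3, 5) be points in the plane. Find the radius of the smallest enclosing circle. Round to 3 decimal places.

6.083

The farthest pair is Q–R with squared distance 148. The circle on this segment as diameter has centre (1, 0) and r² = 148/4 = 37.
Check P: distance² to centre = 29 ≤ 37, so it lies inside.
All remaining points lie in this disk, and no smaller disk contains both endpoints, so this is the minimum enclosing circle.
r = √37 ≈ 6.083.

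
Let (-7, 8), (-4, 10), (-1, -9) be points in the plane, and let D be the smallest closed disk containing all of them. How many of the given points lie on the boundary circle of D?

2

Call the three points A, B, C in the order given.
Side lengths²: AB² = 13, AC² = 325, BC² = 370.
Since BC² = 370 ≥ 325 + 13 = 338, the angle opposite BC is not acute, so the smallest enclosing circle has BC as diameter.
Centre = midpoint of BC = (-2.5, 0.5), r² = 370/4 = 92.5.
The points at distance exactly r from the centre are (-4, 10), (-1, -9) — 2 points.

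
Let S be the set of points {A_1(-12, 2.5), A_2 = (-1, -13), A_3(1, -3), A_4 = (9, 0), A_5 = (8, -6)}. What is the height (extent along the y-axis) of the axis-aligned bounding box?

15.5

max y = 2.5, min y = -13, so height = 15.5.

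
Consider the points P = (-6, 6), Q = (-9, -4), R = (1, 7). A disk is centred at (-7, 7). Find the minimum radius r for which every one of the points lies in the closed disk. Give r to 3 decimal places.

11.180

The required radius is the distance from (-7, 7) to the farthest point.
Squared distances: 2, 125, 64.
Maximum is 125, attained at Q.
r = √125 ≈ 11.180.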